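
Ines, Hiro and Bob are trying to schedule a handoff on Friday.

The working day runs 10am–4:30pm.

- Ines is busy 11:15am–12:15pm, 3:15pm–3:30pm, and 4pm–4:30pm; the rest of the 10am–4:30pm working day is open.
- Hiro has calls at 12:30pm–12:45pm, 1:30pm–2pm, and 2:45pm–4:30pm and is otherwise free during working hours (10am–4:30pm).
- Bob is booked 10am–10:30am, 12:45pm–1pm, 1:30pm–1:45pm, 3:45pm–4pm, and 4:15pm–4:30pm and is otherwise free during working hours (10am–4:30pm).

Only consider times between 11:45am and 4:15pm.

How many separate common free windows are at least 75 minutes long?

Ines free within 10:00–16:30: 10:00–11:15, 12:15–15:15, 15:30–16:00.
Hiro free within 10:00–16:30: 10:00–12:30, 12:45–13:30, 14:00–14:45.
Bob free within 10:00–16:30: 10:30–12:45, 13:00–13:30, 13:45–15:45, 16:00–16:15.
Ines ∩ Hiro: 10:00–11:15, 12:15–12:30, 12:45–13:30, 14:00–14:45.
Ines ∩ Hiro ∩ Bob: 10:30–11:15, 12:15–12:30, 13:00–13:30, 14:00–14:45.
Restricted to 11:45–16:15: 12:15–12:30, 13:00–13:30, 14:00–14:45.
Windows ≥ 75 min: (none).
That's 0 windows.

0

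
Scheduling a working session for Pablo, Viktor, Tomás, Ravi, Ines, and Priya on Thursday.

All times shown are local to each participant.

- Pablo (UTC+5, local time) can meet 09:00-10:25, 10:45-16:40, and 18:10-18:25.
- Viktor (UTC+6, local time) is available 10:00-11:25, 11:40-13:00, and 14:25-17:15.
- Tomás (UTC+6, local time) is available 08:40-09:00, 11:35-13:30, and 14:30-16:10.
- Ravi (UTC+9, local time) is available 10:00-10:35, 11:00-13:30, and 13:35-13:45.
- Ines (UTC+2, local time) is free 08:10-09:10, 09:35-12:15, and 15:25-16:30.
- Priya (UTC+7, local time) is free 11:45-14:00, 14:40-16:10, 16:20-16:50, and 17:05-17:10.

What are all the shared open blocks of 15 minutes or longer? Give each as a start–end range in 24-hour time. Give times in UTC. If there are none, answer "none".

Pablo → UTC: 04:00–05:25, 05:45–11:40, 13:10–13:25.
Viktor → UTC: 04:00–05:25, 05:40–07:00, 08:25–11:15.
Tomás → UTC: 02:40–03:00, 05:35–07:30, 08:30–10:10.
Ravi → UTC: 01:00–01:35, 02:00–04:30, 04:35–04:45.
Ines → UTC: 06:10–07:10, 07:35–10:15, 13:25–14:30.
Priya → UTC: 04:45–07:00, 07:40–09:10, 09:20–09:50, 10:05–10:10.
Pablo ∩ Viktor: 04:00–05:25, 05:45–07:00, 08:25–11:15.
Pablo ∩ Viktor ∩ Tomás: 05:45–07:00, 08:30–10:10.
Pablo ∩ Viktor ∩ Tomás ∩ Ravi: (none).
Pablo ∩ Viktor ∩ Tomás ∩ Ravi ∩ Ines: (none).
Pablo ∩ Viktor ∩ Tomás ∩ Ravi ∩ Ines ∩ Priya: (none).
Windows ≥ 15 min: (none).

none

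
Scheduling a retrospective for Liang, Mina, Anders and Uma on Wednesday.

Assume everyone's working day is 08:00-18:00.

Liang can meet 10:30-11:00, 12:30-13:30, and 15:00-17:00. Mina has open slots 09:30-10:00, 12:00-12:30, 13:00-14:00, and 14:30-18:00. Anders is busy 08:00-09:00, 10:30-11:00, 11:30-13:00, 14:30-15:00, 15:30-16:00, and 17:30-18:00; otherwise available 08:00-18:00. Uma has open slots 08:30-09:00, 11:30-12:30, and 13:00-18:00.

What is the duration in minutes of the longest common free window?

Anders free within 08:00–18:00: 09:00–10:30, 11:00–11:30, 13:00–14:30, 15:00–15:30, 16:00–17:30.
Liang ∩ Mina: 13:00–13:30, 15:00–17:00.
Liang ∩ Mina ∩ Anders: 13:00–13:30, 15:00–15:30, 16:00–17:00.
Liang ∩ Mina ∩ Anders ∩ Uma: 13:00–13:30, 15:00–15:30, 16:00–17:00.
Common window lengths: 30, 30, 60 min; longest is 60.

60 minutes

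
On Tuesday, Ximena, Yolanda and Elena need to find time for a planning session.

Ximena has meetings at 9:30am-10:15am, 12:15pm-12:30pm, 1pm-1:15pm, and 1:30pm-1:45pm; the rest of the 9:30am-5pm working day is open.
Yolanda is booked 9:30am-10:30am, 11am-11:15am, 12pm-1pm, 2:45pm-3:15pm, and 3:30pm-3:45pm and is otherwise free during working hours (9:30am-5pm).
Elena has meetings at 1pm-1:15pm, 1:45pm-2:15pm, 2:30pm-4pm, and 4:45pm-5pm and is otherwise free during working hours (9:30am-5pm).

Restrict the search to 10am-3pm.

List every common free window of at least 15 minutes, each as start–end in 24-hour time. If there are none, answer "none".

10:30–11:00, 11:15–12:00, 13:15–13:30, 14:15–14:30

Ximena free within 09:30–17:00: 10:15–12:15, 12:30–13:00, 13:15–13:30, 13:45–17:00.
Yolanda free within 09:30–17:00: 10:30–11:00, 11:15–12:00, 13:00–14:45, 15:15–15:30, 15:45–17:00.
Elena free within 09:30–17:00: 09:30–13:00, 13:15–13:45, 14:15–14:30, 16:00–16:45.
Ximena ∩ Yolanda: 10:30–11:00, 11:15–12:00, 13:15–13:30, 13:45–14:45, 15:15–15:30, 15:45–17:00.
Ximena ∩ Yolanda ∩ Elena: 10:30–11:00, 11:15–12:00, 13:15–13:30, 14:15–14:30, 16:00–16:45.
Restricted to 10:00–15:00: 10:30–11:00, 11:15–12:00, 13:15–13:30, 14:15–14:30.
Windows ≥ 15 min: 10:30–11:00, 11:15–12:00, 13:15–13:30, 14:15–14:30.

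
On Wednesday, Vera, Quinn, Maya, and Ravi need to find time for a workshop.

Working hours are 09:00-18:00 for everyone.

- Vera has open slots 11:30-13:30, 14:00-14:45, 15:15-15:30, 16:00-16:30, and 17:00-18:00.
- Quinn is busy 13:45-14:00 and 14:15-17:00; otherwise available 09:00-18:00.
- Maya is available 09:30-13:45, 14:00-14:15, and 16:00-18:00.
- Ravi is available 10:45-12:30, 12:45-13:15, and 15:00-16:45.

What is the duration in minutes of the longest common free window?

Quinn free within 09:00–18:00: 09:00–13:45, 14:00–14:15, 17:00–18:00.
Vera ∩ Quinn: 11:30–13:30, 14:00–14:15, 17:00–18:00.
Vera ∩ Quinn ∩ Maya: 11:30–13:30, 14:00–14:15, 17:00–18:00.
Vera ∩ Quinn ∩ Maya ∩ Ravi: 11:30–12:30, 12:45–13:15.
Common window lengths: 60, 30 min; longest is 60.

60 minutes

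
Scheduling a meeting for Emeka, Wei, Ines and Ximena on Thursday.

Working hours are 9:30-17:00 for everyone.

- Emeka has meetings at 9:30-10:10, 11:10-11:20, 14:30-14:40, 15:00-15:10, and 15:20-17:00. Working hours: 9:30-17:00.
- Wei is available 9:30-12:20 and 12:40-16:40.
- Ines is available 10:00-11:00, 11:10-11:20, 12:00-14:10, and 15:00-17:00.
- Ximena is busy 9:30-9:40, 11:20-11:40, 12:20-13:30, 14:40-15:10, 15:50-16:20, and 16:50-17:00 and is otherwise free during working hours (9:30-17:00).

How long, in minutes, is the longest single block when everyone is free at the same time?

50 minutes

Emeka free within 09:30–17:00: 10:10–11:10, 11:20–14:30, 14:40–15:00, 15:10–15:20.
Ximena free within 09:30–17:00: 09:40–11:20, 11:40–12:20, 13:30–14:40, 15:10–15:50, 16:20–16:50.
Emeka ∩ Wei: 10:10–11:10, 11:20–12:20, 12:40–14:30, 14:40–15:00, 15:10–15:20.
Emeka ∩ Wei ∩ Ines: 10:10–11:00, 12:00–12:20, 12:40–14:10, 15:10–15:20.
Emeka ∩ Wei ∩ Ines ∩ Ximena: 10:10–11:00, 12:00–12:20, 13:30–14:10, 15:10–15:20.
Common window lengths: 50, 20, 40, 10 min; longest is 50.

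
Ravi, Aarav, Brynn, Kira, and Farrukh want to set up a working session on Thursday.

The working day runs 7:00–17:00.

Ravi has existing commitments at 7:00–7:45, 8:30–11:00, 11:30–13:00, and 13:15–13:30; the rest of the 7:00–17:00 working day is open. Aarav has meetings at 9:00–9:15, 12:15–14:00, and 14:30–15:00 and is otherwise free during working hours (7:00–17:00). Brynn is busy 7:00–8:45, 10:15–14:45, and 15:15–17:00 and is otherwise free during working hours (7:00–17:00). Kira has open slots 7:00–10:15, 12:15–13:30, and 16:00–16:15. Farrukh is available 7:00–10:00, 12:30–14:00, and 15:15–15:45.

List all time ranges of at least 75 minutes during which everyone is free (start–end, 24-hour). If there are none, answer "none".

Ravi free within 07:00–17:00: 07:45–08:30, 11:00–11:30, 13:00–13:15, 13:30–17:00.
Aarav free within 07:00–17:00: 07:00–09:00, 09:15–12:15, 14:00–14:30, 15:00–17:00.
Brynn free within 07:00–17:00: 08:45–10:15, 14:45–15:15.
Ravi ∩ Aarav: 07:45–08:30, 11:00–11:30, 14:00–14:30, 15:00–17:00.
Ravi ∩ Aarav ∩ Brynn: 15:00–15:15.
Ravi ∩ Aarav ∩ Brynn ∩ Kira: (none).
Ravi ∩ Aarav ∩ Brynn ∩ Kira ∩ Farrukh: (none).
Windows ≥ 75 min: (none).

none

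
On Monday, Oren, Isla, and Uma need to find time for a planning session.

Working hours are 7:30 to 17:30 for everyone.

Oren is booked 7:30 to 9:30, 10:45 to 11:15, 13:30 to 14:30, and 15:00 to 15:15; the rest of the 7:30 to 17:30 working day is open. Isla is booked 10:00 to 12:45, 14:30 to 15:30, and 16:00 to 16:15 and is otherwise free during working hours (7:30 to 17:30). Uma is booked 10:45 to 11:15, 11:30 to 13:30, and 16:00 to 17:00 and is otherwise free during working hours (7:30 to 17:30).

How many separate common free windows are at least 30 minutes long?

3

Oren free within 07:30–17:30: 09:30–10:45, 11:15–13:30, 14:30–15:00, 15:15–17:30.
Isla free within 07:30–17:30: 07:30–10:00, 12:45–14:30, 15:30–16:00, 16:15–17:30.
Uma free within 07:30–17:30: 07:30–10:45, 11:15–11:30, 13:30–16:00, 17:00–17:30.
Oren ∩ Isla: 09:30–10:00, 12:45–13:30, 15:30–16:00, 16:15–17:30.
Oren ∩ Isla ∩ Uma: 09:30–10:00, 15:30–16:00, 17:00–17:30.
Windows ≥ 30 min: 09:30–10:00, 15:30–16:00, 17:00–17:30.
That's 3 windows.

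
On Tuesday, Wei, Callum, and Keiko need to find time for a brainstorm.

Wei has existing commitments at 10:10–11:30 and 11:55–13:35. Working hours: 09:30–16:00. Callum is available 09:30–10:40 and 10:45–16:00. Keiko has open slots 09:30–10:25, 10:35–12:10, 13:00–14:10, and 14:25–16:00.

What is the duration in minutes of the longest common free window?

Wei free within 09:30–16:00: 09:30–10:10, 11:30–11:55, 13:35–16:00.
Wei ∩ Callum: 09:30–10:10, 11:30–11:55, 13:35–16:00.
Wei ∩ Callum ∩ Keiko: 09:30–10:10, 11:30–11:55, 13:35–14:10, 14:25–16:00.
Common window lengths: 40, 25, 35, 95 min; longest is 95.

95 minutes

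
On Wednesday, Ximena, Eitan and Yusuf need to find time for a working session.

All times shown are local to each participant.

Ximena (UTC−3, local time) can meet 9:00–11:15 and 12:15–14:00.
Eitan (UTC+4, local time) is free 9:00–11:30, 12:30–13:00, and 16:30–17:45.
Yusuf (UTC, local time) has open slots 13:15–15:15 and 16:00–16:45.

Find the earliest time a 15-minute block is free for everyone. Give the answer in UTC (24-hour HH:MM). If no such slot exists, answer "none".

Ximena → UTC: 12:00–14:15, 15:15–17:00.
Eitan → UTC: 05:00–07:30, 08:30–09:00, 12:30–13:45.
Yusuf → UTC: 13:15–15:15, 16:00–16:45.
Ximena ∩ Eitan: 12:30–13:45.
Ximena ∩ Eitan ∩ Yusuf: 13:15–13:45.
Windows ≥ 15 min: 13:15–13:45.
Earliest such window starts at 13:15.

13:15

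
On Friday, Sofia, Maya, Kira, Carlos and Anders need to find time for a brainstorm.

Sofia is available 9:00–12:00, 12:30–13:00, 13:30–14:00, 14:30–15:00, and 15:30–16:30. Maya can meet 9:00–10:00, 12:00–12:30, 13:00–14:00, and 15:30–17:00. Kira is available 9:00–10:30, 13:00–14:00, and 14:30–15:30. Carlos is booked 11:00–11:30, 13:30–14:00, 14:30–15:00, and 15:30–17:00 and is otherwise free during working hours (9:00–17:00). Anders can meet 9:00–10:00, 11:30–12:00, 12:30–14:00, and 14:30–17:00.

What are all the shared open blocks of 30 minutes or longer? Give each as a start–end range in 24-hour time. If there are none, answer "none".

09:00–10:00

Carlos free within 09:00–17:00: 09:00–11:00, 11:30–13:30, 14:00–14:30, 15:00–15:30.
Sofia ∩ Maya: 09:00–10:00, 13:30–14:00, 15:30–16:30.
Sofia ∩ Maya ∩ Kira: 09:00–10:00, 13:30–14:00.
Sofia ∩ Maya ∩ Kira ∩ Carlos: 09:00–10:00.
Sofia ∩ Maya ∩ Kira ∩ Carlos ∩ Anders: 09:00–10:00.
Windows ≥ 30 min: 09:00–10:00.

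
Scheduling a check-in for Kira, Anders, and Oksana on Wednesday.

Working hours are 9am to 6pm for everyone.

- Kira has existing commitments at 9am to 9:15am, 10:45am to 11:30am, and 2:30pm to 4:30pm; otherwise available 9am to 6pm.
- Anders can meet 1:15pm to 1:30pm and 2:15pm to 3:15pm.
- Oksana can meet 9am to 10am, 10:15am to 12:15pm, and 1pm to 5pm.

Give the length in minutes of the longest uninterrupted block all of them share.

Kira free within 09:00–18:00: 09:15–10:45, 11:30–14:30, 16:30–18:00.
Kira ∩ Anders: 13:15–13:30, 14:15–14:30.
Kira ∩ Anders ∩ Oksana: 13:15–13:30, 14:15–14:30.
Common window lengths: 15, 15 min; longest is 15.

15 minutes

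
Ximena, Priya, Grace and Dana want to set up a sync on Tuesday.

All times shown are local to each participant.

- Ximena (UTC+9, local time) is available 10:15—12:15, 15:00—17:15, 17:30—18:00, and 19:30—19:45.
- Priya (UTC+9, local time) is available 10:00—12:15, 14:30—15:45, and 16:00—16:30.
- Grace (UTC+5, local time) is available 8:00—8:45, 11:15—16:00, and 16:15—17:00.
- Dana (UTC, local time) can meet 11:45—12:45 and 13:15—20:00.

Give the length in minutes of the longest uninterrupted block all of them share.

0 minutes

Ximena → UTC: 01:15–03:15, 06:00–08:15, 08:30–09:00, 10:30–10:45.
Priya → UTC: 01:00–03:15, 05:30–06:45, 07:00–07:30.
Grace → UTC: 03:00–03:45, 06:15–11:00, 11:15–12:00.
Dana → UTC: 11:45–12:45, 13:15–20:00.
Ximena ∩ Priya: 01:15–03:15, 06:00–06:45, 07:00–07:30.
Ximena ∩ Priya ∩ Grace: 03:00–03:15, 06:15–06:45, 07:00–07:30.
Ximena ∩ Priya ∩ Grace ∩ Dana: (none).
No common window.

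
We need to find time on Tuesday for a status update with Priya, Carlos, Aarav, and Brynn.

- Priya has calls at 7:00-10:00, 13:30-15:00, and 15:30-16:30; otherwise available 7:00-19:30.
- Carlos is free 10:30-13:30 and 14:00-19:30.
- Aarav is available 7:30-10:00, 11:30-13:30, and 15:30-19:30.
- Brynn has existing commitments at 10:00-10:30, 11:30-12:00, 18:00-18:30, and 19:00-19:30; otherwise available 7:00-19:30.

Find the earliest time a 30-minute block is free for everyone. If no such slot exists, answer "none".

Priya free within 07:00–19:30: 10:00–13:30, 15:00–15:30, 16:30–19:30.
Brynn free within 07:00–19:30: 07:00–10:00, 10:30–11:30, 12:00–18:00, 18:30–19:00.
Priya ∩ Carlos: 10:30–13:30, 15:00–15:30, 16:30–19:30.
Priya ∩ Carlos ∩ Aarav: 11:30–13:30, 16:30–19:30.
Priya ∩ Carlos ∩ Aarav ∩ Brynn: 12:00–13:30, 16:30–18:00, 18:30–19:00.
Windows ≥ 30 min: 12:00–13:30, 16:30–18:00, 18:30–19:00.
Earliest such window starts at 12:00.

12:00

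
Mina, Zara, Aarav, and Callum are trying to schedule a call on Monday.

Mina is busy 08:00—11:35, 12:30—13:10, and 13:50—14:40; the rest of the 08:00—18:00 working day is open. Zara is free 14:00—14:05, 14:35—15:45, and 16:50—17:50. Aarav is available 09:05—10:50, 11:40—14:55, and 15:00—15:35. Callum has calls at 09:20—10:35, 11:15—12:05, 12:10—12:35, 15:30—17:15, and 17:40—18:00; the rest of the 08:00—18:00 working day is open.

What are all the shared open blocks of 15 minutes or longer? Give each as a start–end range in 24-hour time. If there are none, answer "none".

Mina free within 08:00–18:00: 11:35–12:30, 13:10–13:50, 14:40–18:00.
Callum free within 08:00–18:00: 08:00–09:20, 10:35–11:15, 12:05–12:10, 12:35–15:30, 17:15–17:40.
Mina ∩ Zara: 14:40–15:45, 16:50–17:50.
Mina ∩ Zara ∩ Aarav: 14:40–14:55, 15:00–15:35.
Mina ∩ Zara ∩ Aarav ∩ Callum: 14:40–14:55, 15:00–15:30.
Windows ≥ 15 min: 14:40–14:55, 15:00–15:30.

14:40–14:55, 15:00–15:30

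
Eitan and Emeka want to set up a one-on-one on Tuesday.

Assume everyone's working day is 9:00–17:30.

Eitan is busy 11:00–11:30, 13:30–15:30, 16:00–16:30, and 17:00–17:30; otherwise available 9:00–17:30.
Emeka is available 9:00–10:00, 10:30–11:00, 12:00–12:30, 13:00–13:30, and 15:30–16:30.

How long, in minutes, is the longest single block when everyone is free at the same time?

Eitan free within 09:00–17:30: 09:00–11:00, 11:30–13:30, 15:30–16:00, 16:30–17:00.
Eitan ∩ Emeka: 09:00–10:00, 10:30–11:00, 12:00–12:30, 13:00–13:30, 15:30–16:00.
Common window lengths: 60, 30, 30, 30, 30 min; longest is 60.

60 minutes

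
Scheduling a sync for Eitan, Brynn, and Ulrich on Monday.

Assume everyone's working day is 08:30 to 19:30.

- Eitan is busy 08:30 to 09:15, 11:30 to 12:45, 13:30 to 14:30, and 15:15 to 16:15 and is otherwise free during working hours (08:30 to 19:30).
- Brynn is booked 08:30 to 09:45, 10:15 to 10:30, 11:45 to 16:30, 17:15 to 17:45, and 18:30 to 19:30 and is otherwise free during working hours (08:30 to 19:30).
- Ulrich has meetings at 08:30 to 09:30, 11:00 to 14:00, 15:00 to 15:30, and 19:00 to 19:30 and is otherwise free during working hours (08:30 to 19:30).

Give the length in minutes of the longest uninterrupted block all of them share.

45 minutes

Eitan free within 08:30–19:30: 09:15–11:30, 12:45–13:30, 14:30–15:15, 16:15–19:30.
Brynn free within 08:30–19:30: 09:45–10:15, 10:30–11:45, 16:30–17:15, 17:45–18:30.
Ulrich free within 08:30–19:30: 09:30–11:00, 14:00–15:00, 15:30–19:00.
Eitan ∩ Brynn: 09:45–10:15, 10:30–11:30, 16:30–17:15, 17:45–18:30.
Eitan ∩ Brynn ∩ Ulrich: 09:45–10:15, 10:30–11:00, 16:30–17:15, 17:45–18:30.
Common window lengths: 30, 30, 45, 45 min; longest is 45.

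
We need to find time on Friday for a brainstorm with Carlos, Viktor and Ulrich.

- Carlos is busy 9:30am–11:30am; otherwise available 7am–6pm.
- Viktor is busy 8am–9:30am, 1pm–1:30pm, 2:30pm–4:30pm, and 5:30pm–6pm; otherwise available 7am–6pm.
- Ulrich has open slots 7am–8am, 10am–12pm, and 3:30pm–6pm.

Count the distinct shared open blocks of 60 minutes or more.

2

Carlos free within 07:00–18:00: 07:00–09:30, 11:30–18:00.
Viktor free within 07:00–18:00: 07:00–08:00, 09:30–13:00, 13:30–14:30, 16:30–17:30.
Carlos ∩ Viktor: 07:00–08:00, 11:30–13:00, 13:30–14:30, 16:30–17:30.
Carlos ∩ Viktor ∩ Ulrich: 07:00–08:00, 11:30–12:00, 16:30–17:30.
Windows ≥ 60 min: 07:00–08:00, 16:30–17:30.
That's 2 windows.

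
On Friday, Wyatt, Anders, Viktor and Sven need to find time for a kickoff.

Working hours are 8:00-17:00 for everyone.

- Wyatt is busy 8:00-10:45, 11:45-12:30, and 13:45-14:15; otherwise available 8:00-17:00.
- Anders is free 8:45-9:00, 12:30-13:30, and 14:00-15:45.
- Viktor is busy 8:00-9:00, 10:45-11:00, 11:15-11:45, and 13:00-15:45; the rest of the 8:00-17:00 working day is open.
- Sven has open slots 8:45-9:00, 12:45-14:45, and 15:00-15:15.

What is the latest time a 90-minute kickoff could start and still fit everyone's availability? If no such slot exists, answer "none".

none

Wyatt free within 08:00–17:00: 10:45–11:45, 12:30–13:45, 14:15–17:00.
Viktor free within 08:00–17:00: 09:00–10:45, 11:00–11:15, 11:45–13:00, 15:45–17:00.
Wyatt ∩ Anders: 12:30–13:30, 14:15–15:45.
Wyatt ∩ Anders ∩ Viktor: 12:30–13:00.
Wyatt ∩ Anders ∩ Viktor ∩ Sven: 12:45–13:00.
Windows ≥ 90 min: (none).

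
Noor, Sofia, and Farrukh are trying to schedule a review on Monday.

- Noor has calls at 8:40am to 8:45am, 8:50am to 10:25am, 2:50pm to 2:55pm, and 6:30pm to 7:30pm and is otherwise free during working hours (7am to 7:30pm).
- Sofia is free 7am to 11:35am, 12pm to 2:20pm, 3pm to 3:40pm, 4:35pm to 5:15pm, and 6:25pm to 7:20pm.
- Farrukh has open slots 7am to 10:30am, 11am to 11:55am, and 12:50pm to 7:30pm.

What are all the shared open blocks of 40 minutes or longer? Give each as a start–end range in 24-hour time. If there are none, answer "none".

07:00–08:40, 12:50–14:20, 15:00–15:40, 16:35–17:15

Noor free within 07:00–19:30: 07:00–08:40, 08:45–08:50, 10:25–14:50, 14:55–18:30.
Noor ∩ Sofia: 07:00–08:40, 08:45–08:50, 10:25–11:35, 12:00–14:20, 15:00–15:40, 16:35–17:15, 18:25–18:30.
Noor ∩ Sofia ∩ Farrukh: 07:00–08:40, 08:45–08:50, 10:25–10:30, 11:00–11:35, 12:50–14:20, 15:00–15:40, 16:35–17:15, 18:25–18:30.
Windows ≥ 40 min: 07:00–08:40, 12:50–14:20, 15:00–15:40, 16:35–17:15.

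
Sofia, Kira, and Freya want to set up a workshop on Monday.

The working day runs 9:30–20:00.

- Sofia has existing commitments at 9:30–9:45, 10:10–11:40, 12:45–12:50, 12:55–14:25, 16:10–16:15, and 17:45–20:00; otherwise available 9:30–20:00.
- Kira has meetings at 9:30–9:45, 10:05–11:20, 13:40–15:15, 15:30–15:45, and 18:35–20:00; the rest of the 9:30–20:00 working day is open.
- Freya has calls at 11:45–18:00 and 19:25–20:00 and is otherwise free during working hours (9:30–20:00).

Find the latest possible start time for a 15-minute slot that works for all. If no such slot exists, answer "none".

Sofia free within 09:30–20:00: 09:45–10:10, 11:40–12:45, 12:50–12:55, 14:25–16:10, 16:15–17:45.
Kira free within 09:30–20:00: 09:45–10:05, 11:20–13:40, 15:15–15:30, 15:45–18:35.
Freya free within 09:30–20:00: 09:30–11:45, 18:00–19:25.
Sofia ∩ Kira: 09:45–10:05, 11:40–12:45, 12:50–12:55, 15:15–15:30, 15:45–16:10, 16:15–17:45.
Sofia ∩ Kira ∩ Freya: 09:45–10:05, 11:40–11:45.
Windows ≥ 15 min: 09:45–10:05.
Latest start in the last window 09:45–10:05 is 10:05 − 15 min = 09:50.

09:50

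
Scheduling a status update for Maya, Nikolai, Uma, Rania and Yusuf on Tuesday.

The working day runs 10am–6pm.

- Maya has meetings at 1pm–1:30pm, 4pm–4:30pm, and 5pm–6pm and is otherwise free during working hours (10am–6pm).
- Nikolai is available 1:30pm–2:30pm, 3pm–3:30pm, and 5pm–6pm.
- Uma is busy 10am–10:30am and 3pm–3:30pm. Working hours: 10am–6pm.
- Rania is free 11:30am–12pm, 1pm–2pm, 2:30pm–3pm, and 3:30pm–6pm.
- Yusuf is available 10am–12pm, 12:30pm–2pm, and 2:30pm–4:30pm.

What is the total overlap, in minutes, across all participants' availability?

30 minutes

Maya free within 10:00–18:00: 10:00–13:00, 13:30–16:00, 16:30–17:00.
Uma free within 10:00–18:00: 10:30–15:00, 15:30–18:00.
Maya ∩ Nikolai: 13:30–14:30, 15:00–15:30.
Maya ∩ Nikolai ∩ Uma: 13:30–14:30.
Maya ∩ Nikolai ∩ Uma ∩ Rania: 13:30–14:00.
Maya ∩ Nikolai ∩ Uma ∩ Rania ∩ Yusuf: 13:30–14:00.
Total common minutes: 30.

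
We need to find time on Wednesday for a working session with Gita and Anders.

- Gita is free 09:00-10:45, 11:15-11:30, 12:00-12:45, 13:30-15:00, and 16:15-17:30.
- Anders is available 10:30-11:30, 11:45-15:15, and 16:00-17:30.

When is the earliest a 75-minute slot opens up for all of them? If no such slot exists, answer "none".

Gita ∩ Anders: 10:30–10:45, 11:15–11:30, 12:00–12:45, 13:30–15:00, 16:15–17:30.
Windows ≥ 75 min: 13:30–15:00, 16:15–17:30.
Earliest such window starts at 13:30.

13:30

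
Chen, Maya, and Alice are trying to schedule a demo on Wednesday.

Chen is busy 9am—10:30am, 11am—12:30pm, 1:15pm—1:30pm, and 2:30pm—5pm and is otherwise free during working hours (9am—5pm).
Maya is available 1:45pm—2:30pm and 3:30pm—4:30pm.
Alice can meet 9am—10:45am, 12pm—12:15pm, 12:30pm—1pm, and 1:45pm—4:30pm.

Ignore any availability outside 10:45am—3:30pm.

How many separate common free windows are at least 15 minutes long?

Chen free within 09:00–17:00: 10:30–11:00, 12:30–13:15, 13:30–14:30.
Chen ∩ Maya: 13:45–14:30.
Chen ∩ Maya ∩ Alice: 13:45–14:30.
Restricted to 10:45–15:30: 13:45–14:30.
Windows ≥ 15 min: 13:45–14:30.
That's 1 window.

1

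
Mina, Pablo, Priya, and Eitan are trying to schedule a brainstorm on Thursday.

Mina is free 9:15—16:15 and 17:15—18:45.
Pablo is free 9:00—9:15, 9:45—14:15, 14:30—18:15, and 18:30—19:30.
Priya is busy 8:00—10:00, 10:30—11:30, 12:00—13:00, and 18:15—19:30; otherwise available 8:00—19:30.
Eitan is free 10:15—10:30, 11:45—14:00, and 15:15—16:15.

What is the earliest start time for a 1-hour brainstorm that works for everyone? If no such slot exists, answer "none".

Priya free within 08:00–19:30: 10:00–10:30, 11:30–12:00, 13:00–18:15.
Mina ∩ Pablo: 09:45–14:15, 14:30–16:15, 17:15–18:15, 18:30–18:45.
Mina ∩ Pablo ∩ Priya: 10:00–10:30, 11:30–12:00, 13:00–14:15, 14:30–16:15, 17:15–18:15.
Mina ∩ Pablo ∩ Priya ∩ Eitan: 10:15–10:30, 11:45–12:00, 13:00–14:00, 15:15–16:15.
Windows ≥ 60 min: 13:00–14:00, 15:15–16:15.
Earliest such window starts at 13:00.

13:00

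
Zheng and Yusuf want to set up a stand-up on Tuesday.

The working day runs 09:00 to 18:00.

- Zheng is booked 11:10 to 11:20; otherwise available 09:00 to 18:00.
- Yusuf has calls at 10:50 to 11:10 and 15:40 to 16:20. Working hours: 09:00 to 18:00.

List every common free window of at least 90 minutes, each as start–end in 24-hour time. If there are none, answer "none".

Zheng free within 09:00–18:00: 09:00–11:10, 11:20–18:00.
Yusuf free within 09:00–18:00: 09:00–10:50, 11:10–15:40, 16:20–18:00.
Zheng ∩ Yusuf: 09:00–10:50, 11:20–15:40, 16:20–18:00.
Windows ≥ 90 min: 09:00–10:50, 11:20–15:40, 16:20–18:00.

09:00–10:50, 11:20–15:40, 16:20–18:00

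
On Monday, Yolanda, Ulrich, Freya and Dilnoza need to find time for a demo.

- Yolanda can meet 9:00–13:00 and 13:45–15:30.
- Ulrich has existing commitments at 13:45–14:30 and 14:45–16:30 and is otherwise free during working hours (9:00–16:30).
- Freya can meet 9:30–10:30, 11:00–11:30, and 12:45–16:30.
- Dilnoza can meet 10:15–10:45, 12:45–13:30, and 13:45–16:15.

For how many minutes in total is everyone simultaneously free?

Ulrich free within 09:00–16:30: 09:00–13:45, 14:30–14:45.
Yolanda ∩ Ulrich: 09:00–13:00, 14:30–14:45.
Yolanda ∩ Ulrich ∩ Freya: 09:30–10:30, 11:00–11:30, 12:45–13:00, 14:30–14:45.
Yolanda ∩ Ulrich ∩ Freya ∩ Dilnoza: 10:15–10:30, 12:45–13:00, 14:30–14:45.
Total common minutes: 15 + 15 + 15 = 45.

45 minutes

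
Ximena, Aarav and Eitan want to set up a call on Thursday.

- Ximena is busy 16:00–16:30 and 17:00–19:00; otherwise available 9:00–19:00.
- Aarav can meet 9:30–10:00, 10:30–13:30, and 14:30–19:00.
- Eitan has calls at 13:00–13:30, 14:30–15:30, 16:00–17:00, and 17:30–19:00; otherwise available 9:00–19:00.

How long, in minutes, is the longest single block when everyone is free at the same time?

Ximena free within 09:00–19:00: 09:00–16:00, 16:30–17:00.
Eitan free within 09:00–19:00: 09:00–13:00, 13:30–14:30, 15:30–16:00, 17:00–17:30.
Ximena ∩ Aarav: 09:30–10:00, 10:30–13:30, 14:30–16:00, 16:30–17:00.
Ximena ∩ Aarav ∩ Eitan: 09:30–10:00, 10:30–13:00, 15:30–16:00.
Common window lengths: 30, 150, 30 min; longest is 150.

150 minutes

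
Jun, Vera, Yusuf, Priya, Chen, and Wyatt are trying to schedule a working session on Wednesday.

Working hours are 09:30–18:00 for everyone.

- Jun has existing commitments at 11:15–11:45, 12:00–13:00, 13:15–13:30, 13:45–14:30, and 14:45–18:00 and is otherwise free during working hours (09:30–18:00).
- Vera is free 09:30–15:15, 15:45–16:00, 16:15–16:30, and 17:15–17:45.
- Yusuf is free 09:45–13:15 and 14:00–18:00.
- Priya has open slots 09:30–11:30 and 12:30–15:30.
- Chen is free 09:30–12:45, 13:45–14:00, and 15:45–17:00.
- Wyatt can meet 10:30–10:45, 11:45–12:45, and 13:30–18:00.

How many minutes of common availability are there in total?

Jun free within 09:30–18:00: 09:30–11:15, 11:45–12:00, 13:00–13:15, 13:30–13:45, 14:30–14:45.
Jun ∩ Vera: 09:30–11:15, 11:45–12:00, 13:00–13:15, 13:30–13:45, 14:30–14:45.
Jun ∩ Vera ∩ Yusuf: 09:45–11:15, 11:45–12:00, 13:00–13:15, 14:30–14:45.
Jun ∩ Vera ∩ Yusuf ∩ Priya: 09:45–11:15, 13:00–13:15, 14:30–14:45.
Jun ∩ Vera ∩ Yusuf ∩ Priya ∩ Chen: 09:45–11:15.
Jun ∩ Vera ∩ Yusuf ∩ Priya ∩ Chen ∩ Wyatt: 10:30–10:45.
Total common minutes: 15.

15 minutes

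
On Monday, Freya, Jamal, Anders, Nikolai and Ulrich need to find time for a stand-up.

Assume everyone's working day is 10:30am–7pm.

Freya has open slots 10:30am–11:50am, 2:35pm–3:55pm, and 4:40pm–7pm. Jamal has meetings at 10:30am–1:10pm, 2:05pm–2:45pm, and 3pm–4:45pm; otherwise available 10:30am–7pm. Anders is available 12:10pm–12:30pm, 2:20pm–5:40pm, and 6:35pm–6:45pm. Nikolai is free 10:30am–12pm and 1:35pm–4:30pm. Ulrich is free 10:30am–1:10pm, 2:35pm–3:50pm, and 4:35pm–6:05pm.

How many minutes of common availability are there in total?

Jamal free within 10:30–19:00: 13:10–14:05, 14:45–15:00, 16:45–19:00.
Freya ∩ Jamal: 14:45–15:00, 16:45–19:00.
Freya ∩ Jamal ∩ Anders: 14:45–15:00, 16:45–17:40, 18:35–18:45.
Freya ∩ Jamal ∩ Anders ∩ Nikolai: 14:45–15:00.
Freya ∩ Jamal ∩ Anders ∩ Nikolai ∩ Ulrich: 14:45–15:00.
Total common minutes: 15.

15 minutes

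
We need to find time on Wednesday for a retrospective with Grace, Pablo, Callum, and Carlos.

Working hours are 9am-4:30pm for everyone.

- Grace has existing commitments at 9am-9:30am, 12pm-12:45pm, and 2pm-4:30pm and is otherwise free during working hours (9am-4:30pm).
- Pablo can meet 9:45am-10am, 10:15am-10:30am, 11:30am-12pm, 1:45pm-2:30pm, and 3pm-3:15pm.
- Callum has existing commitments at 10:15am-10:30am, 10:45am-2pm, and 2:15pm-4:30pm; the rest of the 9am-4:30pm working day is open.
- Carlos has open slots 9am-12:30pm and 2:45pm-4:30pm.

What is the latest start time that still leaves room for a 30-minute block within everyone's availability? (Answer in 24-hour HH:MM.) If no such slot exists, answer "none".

Grace free within 09:00–16:30: 09:30–12:00, 12:45–14:00.
Callum free within 09:00–16:30: 09:00–10:15, 10:30–10:45, 14:00–14:15.
Grace ∩ Pablo: 09:45–10:00, 10:15–10:30, 11:30–12:00, 13:45–14:00.
Grace ∩ Pablo ∩ Callum: 09:45–10:00.
Grace ∩ Pablo ∩ Callum ∩ Carlos: 09:45–10:00.
Windows ≥ 30 min: (none).

none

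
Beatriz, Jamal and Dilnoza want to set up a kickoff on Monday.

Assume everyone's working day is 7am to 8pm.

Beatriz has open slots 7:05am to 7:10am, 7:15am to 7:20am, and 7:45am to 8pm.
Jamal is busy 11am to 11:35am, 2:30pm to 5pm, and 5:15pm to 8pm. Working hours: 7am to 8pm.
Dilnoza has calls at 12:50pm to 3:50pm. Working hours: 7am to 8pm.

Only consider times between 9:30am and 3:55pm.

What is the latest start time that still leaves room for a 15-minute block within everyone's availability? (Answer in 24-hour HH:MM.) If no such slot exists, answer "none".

Jamal free within 07:00–20:00: 07:00–11:00, 11:35–14:30, 17:00–17:15.
Dilnoza free within 07:00–20:00: 07:00–12:50, 15:50–20:00.
Beatriz ∩ Jamal: 07:05–07:10, 07:15–07:20, 07:45–11:00, 11:35–14:30, 17:00–17:15.
Beatriz ∩ Jamal ∩ Dilnoza: 07:05–07:10, 07:15–07:20, 07:45–11:00, 11:35–12:50, 17:00–17:15.
Restricted to 09:30–15:55: 09:30–11:00, 11:35–12:50.
Windows ≥ 15 min: 09:30–11:00, 11:35–12:50.
Latest start in the last window 11:35–12:50 is 12:50 − 15 min = 12:35.

12:35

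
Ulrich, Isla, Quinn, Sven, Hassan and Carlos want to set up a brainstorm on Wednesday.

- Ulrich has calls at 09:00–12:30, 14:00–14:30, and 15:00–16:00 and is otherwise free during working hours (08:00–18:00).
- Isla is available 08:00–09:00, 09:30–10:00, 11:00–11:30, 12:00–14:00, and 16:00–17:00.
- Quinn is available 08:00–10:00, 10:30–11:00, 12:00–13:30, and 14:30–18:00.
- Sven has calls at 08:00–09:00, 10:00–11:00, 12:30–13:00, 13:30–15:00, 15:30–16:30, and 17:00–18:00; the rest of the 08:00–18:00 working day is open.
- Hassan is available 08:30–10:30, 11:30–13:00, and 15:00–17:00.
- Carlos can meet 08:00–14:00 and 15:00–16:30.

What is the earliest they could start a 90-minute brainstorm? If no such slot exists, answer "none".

none

Ulrich free within 08:00–18:00: 08:00–09:00, 12:30–14:00, 14:30–15:00, 16:00–18:00.
Sven free within 08:00–18:00: 09:00–10:00, 11:00–12:30, 13:00–13:30, 15:00–15:30, 16:30–17:00.
Ulrich ∩ Isla: 08:00–09:00, 12:30–14:00, 16:00–17:00.
Ulrich ∩ Isla ∩ Quinn: 08:00–09:00, 12:30–13:30, 16:00–17:00.
Ulrich ∩ Isla ∩ Quinn ∩ Sven: 13:00–13:30, 16:30–17:00.
Ulrich ∩ Isla ∩ Quinn ∩ Sven ∩ Hassan: 16:30–17:00.
Ulrich ∩ Isla ∩ Quinn ∩ Sven ∩ Hassan ∩ Carlos: (none).
Windows ≥ 90 min: (none).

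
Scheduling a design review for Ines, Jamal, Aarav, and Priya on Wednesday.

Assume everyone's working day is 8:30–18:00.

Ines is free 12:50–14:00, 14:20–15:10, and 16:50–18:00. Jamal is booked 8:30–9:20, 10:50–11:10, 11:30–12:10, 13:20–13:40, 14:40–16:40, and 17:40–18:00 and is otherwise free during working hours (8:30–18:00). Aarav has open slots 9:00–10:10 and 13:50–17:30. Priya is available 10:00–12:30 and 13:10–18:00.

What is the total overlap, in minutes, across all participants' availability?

Jamal free within 08:30–18:00: 09:20–10:50, 11:10–11:30, 12:10–13:20, 13:40–14:40, 16:40–17:40.
Ines ∩ Jamal: 12:50–13:20, 13:40–14:00, 14:20–14:40, 16:50–17:40.
Ines ∩ Jamal ∩ Aarav: 13:50–14:00, 14:20–14:40, 16:50–17:30.
Ines ∩ Jamal ∩ Aarav ∩ Priya: 13:50–14:00, 14:20–14:40, 16:50–17:30.
Total common minutes: 10 + 20 + 40 = 70.

70 minutes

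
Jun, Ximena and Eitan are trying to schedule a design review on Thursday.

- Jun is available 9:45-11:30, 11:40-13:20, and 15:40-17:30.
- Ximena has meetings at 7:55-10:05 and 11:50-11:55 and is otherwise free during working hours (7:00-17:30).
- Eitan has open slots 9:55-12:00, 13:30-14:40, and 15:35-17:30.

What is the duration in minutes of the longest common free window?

110 minutes

Ximena free within 07:00–17:30: 07:00–07:55, 10:05–11:50, 11:55–17:30.
Jun ∩ Ximena: 10:05–11:30, 11:40–11:50, 11:55–13:20, 15:40–17:30.
Jun ∩ Ximena ∩ Eitan: 10:05–11:30, 11:40–11:50, 11:55–12:00, 15:40–17:30.
Common window lengths: 85, 10, 5, 110 min; longest is 110.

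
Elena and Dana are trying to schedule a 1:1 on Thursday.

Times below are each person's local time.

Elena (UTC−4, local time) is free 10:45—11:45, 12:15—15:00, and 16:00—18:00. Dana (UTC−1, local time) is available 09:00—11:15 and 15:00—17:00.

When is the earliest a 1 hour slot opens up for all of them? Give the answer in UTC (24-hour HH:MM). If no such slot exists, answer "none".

Elena → UTC: 14:45–15:45, 16:15–19:00, 20:00–22:00.
Dana → UTC: 10:00–12:15, 16:00–18:00.
Elena ∩ Dana: 16:15–18:00.
Windows ≥ 60 min: 16:15–18:00.
Earliest such window starts at 16:15.

16:15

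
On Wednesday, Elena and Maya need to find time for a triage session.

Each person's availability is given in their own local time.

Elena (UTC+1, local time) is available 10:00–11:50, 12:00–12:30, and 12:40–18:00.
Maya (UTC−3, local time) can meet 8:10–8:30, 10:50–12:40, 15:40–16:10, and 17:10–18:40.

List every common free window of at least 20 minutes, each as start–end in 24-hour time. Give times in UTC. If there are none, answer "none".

Elena → UTC: 09:00–10:50, 11:00–11:30, 11:40–17:00.
Maya → UTC: 11:10–11:30, 13:50–15:40, 18:40–19:10, 20:10–21:40.
Elena ∩ Maya: 11:10–11:30, 13:50–15:40.
Windows ≥ 20 min: 11:10–11:30, 13:50–15:40.

11:10–11:30, 13:50–15:40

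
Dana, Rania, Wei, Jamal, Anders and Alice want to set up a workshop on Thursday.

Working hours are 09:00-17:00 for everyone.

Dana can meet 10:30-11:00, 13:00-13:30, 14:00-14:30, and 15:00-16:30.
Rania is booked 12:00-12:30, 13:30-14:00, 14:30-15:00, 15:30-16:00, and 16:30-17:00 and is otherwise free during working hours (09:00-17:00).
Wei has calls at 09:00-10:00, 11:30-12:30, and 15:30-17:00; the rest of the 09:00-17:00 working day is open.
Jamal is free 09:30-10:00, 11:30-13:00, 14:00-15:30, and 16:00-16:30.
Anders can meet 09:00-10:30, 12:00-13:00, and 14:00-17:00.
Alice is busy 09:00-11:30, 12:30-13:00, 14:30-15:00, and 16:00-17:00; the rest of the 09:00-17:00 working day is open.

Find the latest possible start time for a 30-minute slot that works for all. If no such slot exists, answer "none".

15:00

Rania free within 09:00–17:00: 09:00–12:00, 12:30–13:30, 14:00–14:30, 15:00–15:30, 16:00–16:30.
Wei free within 09:00–17:00: 10:00–11:30, 12:30–15:30.
Alice free within 09:00–17:00: 11:30–12:30, 13:00–14:30, 15:00–16:00.
Dana ∩ Rania: 10:30–11:00, 13:00–13:30, 14:00–14:30, 15:00–15:30, 16:00–16:30.
Dana ∩ Rania ∩ Wei: 10:30–11:00, 13:00–13:30, 14:00–14:30, 15:00–15:30.
Dana ∩ Rania ∩ Wei ∩ Jamal: 14:00–14:30, 15:00–15:30.
Dana ∩ Rania ∩ Wei ∩ Jamal ∩ Anders: 14:00–14:30, 15:00–15:30.
Dana ∩ Rania ∩ Wei ∩ Jamal ∩ Anders ∩ Alice: 14:00–14:30, 15:00–15:30.
Windows ≥ 30 min: 14:00–14:30, 15:00–15:30.
Latest start in the last window 15:00–15:30 is 15:30 − 30 min = 15:00.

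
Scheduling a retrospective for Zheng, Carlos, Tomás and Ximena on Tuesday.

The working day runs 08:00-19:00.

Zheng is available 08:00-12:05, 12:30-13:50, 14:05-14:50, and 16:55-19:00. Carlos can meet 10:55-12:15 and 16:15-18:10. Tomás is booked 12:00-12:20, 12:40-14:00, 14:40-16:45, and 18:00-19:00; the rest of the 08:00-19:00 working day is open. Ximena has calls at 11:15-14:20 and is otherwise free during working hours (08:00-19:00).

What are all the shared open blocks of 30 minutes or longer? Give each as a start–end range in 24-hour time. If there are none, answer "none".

16:55–18:00

Tomás free within 08:00–19:00: 08:00–12:00, 12:20–12:40, 14:00–14:40, 16:45–18:00.
Ximena free within 08:00–19:00: 08:00–11:15, 14:20–19:00.
Zheng ∩ Carlos: 10:55–12:05, 16:55–18:10.
Zheng ∩ Carlos ∩ Tomás: 10:55–12:00, 16:55–18:00.
Zheng ∩ Carlos ∩ Tomás ∩ Ximena: 10:55–11:15, 16:55–18:00.
Windows ≥ 30 min: 16:55–18:00.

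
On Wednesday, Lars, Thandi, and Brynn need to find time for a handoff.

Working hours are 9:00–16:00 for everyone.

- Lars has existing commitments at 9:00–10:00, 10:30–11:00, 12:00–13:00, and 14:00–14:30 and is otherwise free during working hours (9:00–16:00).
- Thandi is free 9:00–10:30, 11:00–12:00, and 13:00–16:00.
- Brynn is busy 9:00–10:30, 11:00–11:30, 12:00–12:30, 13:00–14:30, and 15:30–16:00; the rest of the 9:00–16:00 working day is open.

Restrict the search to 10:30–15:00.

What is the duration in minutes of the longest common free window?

30 minutes

Lars free within 09:00–16:00: 10:00–10:30, 11:00–12:00, 13:00–14:00, 14:30–16:00.
Brynn free within 09:00–16:00: 10:30–11:00, 11:30–12:00, 12:30–13:00, 14:30–15:30.
Lars ∩ Thandi: 10:00–10:30, 11:00–12:00, 13:00–14:00, 14:30–16:00.
Lars ∩ Thandi ∩ Brynn: 11:30–12:00, 14:30–15:30.
Restricted to 10:30–15:00: 11:30–12:00, 14:30–15:00.
Common window lengths: 30, 30 min; longest is 30.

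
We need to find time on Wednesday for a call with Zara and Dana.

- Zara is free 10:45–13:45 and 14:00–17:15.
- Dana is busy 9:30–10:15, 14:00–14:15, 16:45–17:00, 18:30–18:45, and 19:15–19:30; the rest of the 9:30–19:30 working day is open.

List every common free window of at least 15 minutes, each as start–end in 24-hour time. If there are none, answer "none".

10:45–13:45, 14:15–16:45, 17:00–17:15

Dana free within 09:30–19:30: 10:15–14:00, 14:15–16:45, 17:00–18:30, 18:45–19:15.
Zara ∩ Dana: 10:45–13:45, 14:15–16:45, 17:00–17:15.
Windows ≥ 15 min: 10:45–13:45, 14:15–16:45, 17:00–17:15.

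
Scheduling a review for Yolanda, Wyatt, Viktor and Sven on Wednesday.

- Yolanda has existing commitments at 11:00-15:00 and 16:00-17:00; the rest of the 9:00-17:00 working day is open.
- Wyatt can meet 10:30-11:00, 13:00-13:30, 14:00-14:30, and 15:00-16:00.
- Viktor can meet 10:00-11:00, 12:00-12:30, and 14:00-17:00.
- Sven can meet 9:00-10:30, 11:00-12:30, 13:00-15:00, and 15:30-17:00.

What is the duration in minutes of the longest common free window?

Yolanda free within 09:00–17:00: 09:00–11:00, 15:00–16:00.
Yolanda ∩ Wyatt: 10:30–11:00, 15:00–16:00.
Yolanda ∩ Wyatt ∩ Viktor: 10:30–11:00, 15:00–16:00.
Yolanda ∩ Wyatt ∩ Viktor ∩ Sven: 15:30–16:00.
Single common window of 30 minutes.

30 minutes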